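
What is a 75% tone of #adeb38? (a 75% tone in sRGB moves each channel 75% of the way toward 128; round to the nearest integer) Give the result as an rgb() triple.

#adeb38 is rgb(173, 235, 56).
A 75% tone moves each channel 75% toward 128:
  R: 173 + 0.75×(128−173) = 173 − 33.75 = 139.25 → 139
  G: 235 + 0.75×(128−235) = 235 − 80.25 = 154.75 → 155
  B: 56 + 0.75×(128−56) = 56 + 54 = 110 → 110

rgb(139, 155, 110)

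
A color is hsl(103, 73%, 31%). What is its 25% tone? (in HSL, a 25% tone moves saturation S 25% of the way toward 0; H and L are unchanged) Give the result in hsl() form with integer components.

hsl(103, 55%, 31%)

S moves 25% from 73 toward 0: 73 − 18.25 = 54.75 → 55.
H and L are unchanged.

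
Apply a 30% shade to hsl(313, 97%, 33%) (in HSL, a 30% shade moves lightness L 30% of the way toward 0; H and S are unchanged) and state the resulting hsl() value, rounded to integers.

L moves 30% from 33 toward 0: 33 − 9.9 = 23.1 → 23.
H and S are unchanged.

hsl(313, 97%, 23%)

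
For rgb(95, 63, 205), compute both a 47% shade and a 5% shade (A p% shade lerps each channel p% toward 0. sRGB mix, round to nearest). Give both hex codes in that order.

47% shade:
  R: 95 + 0.47×(0−95) = 95 − 44.65 = 50.35 → 50
  G: 63 − 29.61 = 33.39 → 33
  B: 205 + 0.47×(0−205) = 205 − 96.35 = 108.65 → 109
  → #32216D
5% shade:
  R: 95 − 4.75 = 90.25 → 90
  G: 63 + 0.05×(0−63) = 63 − 3.15 = 59.85 → 60
  B: 205 + 0.05×(0−205) = 205 − 10.25 = 194.75 → 195
  → #5A3CC3

#32216D, #5A3CC3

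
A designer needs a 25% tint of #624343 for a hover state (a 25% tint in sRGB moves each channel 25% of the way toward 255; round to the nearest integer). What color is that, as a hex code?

#897272

#624343 is rgb(98, 67, 67).
Per channel, c → c + 0.25(255 − c):
  R: 98 + 39.25 = 137.25 → 137
  G: 67 + 0.25×(255−67) = 67 + 47 = 114 → 114
  B: 67 + 47 = 114 → 114
rgb(137, 114, 114) = #897272.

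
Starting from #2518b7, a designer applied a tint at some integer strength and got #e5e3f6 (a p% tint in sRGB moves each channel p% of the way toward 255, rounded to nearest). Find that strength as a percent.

88%

#2518b7 is rgb(37, 24, 183); #e5e3f6 is rgb(229, 227, 246).
On the G channel (widest range): 227 ≈ 24 + (p/100)(255 − 24), so p ≈ 100×(227 − 24)/(255 − 24) = 20300/231 = 87.88.
p = 88 reproduces all three channels after rounding.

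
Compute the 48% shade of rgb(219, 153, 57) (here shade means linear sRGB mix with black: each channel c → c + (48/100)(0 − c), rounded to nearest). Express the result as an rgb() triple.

rgb(114, 80, 30)

Per channel, c → c + 0.48(0 − c):
  R: 219 + 0.48×(0−219) = 219 − 105.12 = 113.88 → 114
  G: 153 + 0.48×(0−153) = 153 − 73.44 = 79.56 → 80
  B: 57 − 27.36 = 29.64 → 30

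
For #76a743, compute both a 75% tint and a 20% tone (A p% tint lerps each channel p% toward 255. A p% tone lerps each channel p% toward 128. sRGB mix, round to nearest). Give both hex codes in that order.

#76a743 is rgb(118, 167, 67).
75% tint:
  R: 118 + 0.75×(255−118) = 118 + 102.75 = 220.75 → 221
  G: 167 + 0.75×(255−167) = 167 + 66 = 233 → 233
  B: 67 + 0.75×(255−67) = 67 + 141 = 208 → 208
  → #dde9d0
20% tone:
  R: 118 + 2 = 120 → 120
  G: 167 − 7.8 = 159.2 → 159
  B: 67 + 0.2×(128−67) = 67 + 12.2 = 79.2 → 79
  → #789f4f

#dde9d0, #789f4f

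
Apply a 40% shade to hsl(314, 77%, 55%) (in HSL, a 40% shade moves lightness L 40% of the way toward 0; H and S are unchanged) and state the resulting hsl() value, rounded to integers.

hsl(314, 77%, 33%)

L moves 40% from 55 toward 0: 55 − 22 = 33 → 33.
H and S are unchanged.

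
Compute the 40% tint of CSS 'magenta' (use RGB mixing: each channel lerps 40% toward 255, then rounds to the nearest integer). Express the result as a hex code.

#FF66FF

CSS magenta is rgb(255, 0, 255).
Lerp each channel 40% toward 255:
  R: 255 + 0.4×(255−255) = 255 + 0 = 255 → 255
  G: 0 + 102 = 102 → 102
  B: 255 + 0.4×(255−255) = 255 + 0 = 255 → 255
rgb(255, 102, 255) = #FF66FF.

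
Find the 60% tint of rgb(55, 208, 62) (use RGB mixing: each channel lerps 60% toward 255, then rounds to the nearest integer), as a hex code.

Per channel, c → c + 0.6(255 − c):
  R: 55 + 0.6×(255−55) = 55 + 120 = 175 → 175
  G: 208 + 28.2 = 236.2 → 236
  B: 62 + 0.6×(255−62) = 62 + 115.8 = 177.8 → 178
rgb(175, 236, 178) = #AFECB2.

#AFECB2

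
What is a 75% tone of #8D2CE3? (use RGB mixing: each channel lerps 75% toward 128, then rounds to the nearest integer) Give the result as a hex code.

#836B99

#8D2CE3 is rgb(141, 44, 227).
Lerp each channel 75% toward 128:
  R: 141 − 9.75 = 131.25 → 131
  G: 44 + 0.75×(128−44) = 44 + 63 = 107 → 107
  B: 227 + 0.75×(128−227) = 227 − 74.25 = 152.75 → 153
rgb(131, 107, 153) = #836B99.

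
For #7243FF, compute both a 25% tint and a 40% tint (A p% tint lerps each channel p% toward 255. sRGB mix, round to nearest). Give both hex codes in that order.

#7243FF is rgb(114, 67, 255).
25% tint:
  R: 114 + 0.25×(255−114) = 114 + 35.25 = 149.25 → 149
  G: 67 + 47 = 114 → 114
  B: 255 + 0 = 255 → 255
  → #9572FF
40% tint:
  R: 114 + 0.4×(255−114) = 114 + 56.4 = 170.4 → 170
  G: 67 + 0.4×(255−67) = 67 + 75.2 = 142.2 → 142
  B: 255 + 0 = 255 → 255
  → #AA8EFF

#9572FF, #AA8EFF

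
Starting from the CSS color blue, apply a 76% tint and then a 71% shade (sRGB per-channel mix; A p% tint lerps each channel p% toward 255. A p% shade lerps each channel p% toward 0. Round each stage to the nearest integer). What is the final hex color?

#38384A

CSS blue is rgb(0, 0, 255).
Lerp each channel 76% toward 255:
  R: 0 + 193.8 = 193.8 → 194
  G: 0 + 0.76×(255−0) = 0 + 193.8 = 193.8 → 194
  B: 255 + 0.76×(255−255) = 255 + 0 = 255 → 255
After the tint: rgb(194, 194, 255) = #C2C2FF.
Lerp each channel 71% toward 0:
  R: 194 + 0.71×(0−194) = 194 − 137.74 = 56.26 → 56
  G: 194 − 137.74 = 56.26 → 56
  B: 255 − 181.05 = 73.95 → 74
rgb(56, 56, 74) = #38384A.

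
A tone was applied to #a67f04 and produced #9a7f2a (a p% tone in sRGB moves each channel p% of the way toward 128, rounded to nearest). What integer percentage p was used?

31%

#a67f04 is rgb(166, 127, 4); #9a7f2a is rgb(154, 127, 42).
On the B channel (widest range): 42 ≈ 4 + (p/100)(128 − 4), so p ≈ 100×(42 − 4)/(128 − 4) = 3800/124 = 30.65.
p = 31 reproduces all three channels after rounding.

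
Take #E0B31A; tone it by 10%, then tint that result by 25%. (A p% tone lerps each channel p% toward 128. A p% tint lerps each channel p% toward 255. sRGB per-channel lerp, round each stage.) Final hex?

#E0B31A is rgb(224, 179, 26).
Lerp each channel 10% toward 128:
  R: 224 − 9.6 = 214.4 → 214
  G: 179 − 5.1 = 173.9 → 174
  B: 26 + 10.2 = 36.2 → 36
After the tone: rgb(214, 174, 36) = #D6AE24.
Per channel, c → c + 0.25(255 − c):
  R: 214 + 10.25 = 224.25 → 224
  G: 174 + 0.25×(255−174) = 174 + 20.25 = 194.25 → 194
  B: 36 + 0.25×(255−36) = 36 + 54.75 = 90.75 → 91
rgb(224, 194, 91) = #E0C25B.

#E0C25B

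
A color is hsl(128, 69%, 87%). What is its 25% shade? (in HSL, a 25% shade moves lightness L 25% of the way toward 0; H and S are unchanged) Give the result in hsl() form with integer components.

L moves 25% from 87 toward 0: 87 − 21.75 = 65.25 → 65.
H and S are unchanged.

hsl(128, 69%, 65%)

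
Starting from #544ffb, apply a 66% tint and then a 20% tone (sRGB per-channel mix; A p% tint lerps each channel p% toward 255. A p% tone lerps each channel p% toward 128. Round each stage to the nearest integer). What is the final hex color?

#b7b6e5

#544ffb is rgb(84, 79, 251).
A 66% tint moves each channel 66% toward 255:
  R: 84 + 112.86 = 196.86 → 197
  G: 79 + 116.16 = 195.16 → 195
  B: 251 + 2.64 = 253.64 → 254
After the tint: rgb(197, 195, 254) = #c5c3fe.
Lerp each channel 20% toward 128:
  R: 197 + 0.2×(128−197) = 197 − 13.8 = 183.2 → 183
  G: 195 + 0.2×(128−195) = 195 − 13.4 = 181.6 → 182
  B: 254 − 25.2 = 228.8 → 229
rgb(183, 182, 229) = #b7b6e5.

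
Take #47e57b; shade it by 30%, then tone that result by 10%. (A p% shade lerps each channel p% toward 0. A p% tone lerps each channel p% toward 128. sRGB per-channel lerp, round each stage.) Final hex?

#47e57b is rgb(71, 229, 123).
Lerp each channel 30% toward 0:
  R: 71 − 21.3 = 49.7 → 50
  G: 229 + 0.3×(0−229) = 229 − 68.7 = 160.3 → 160
  B: 123 − 36.9 = 86.1 → 86
After the shade: rgb(50, 160, 86) = #32a056.
Per channel, c → c + 0.1(128 − c):
  R: 50 + 7.8 = 57.8 → 58
  G: 160 − 3.2 = 156.8 → 157
  B: 86 + 4.2 = 90.2 → 90
rgb(58, 157, 90) = #3a9d5a.

#3a9d5a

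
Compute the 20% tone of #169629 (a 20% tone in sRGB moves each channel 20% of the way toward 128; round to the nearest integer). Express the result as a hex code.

#2b923a

#169629 is rgb(22, 150, 41).
Per channel, c → c + 0.2(128 − c):
  R: 22 + 21.2 = 43.2 → 43
  G: 150 + 0.2×(128−150) = 150 − 4.4 = 145.6 → 146
  B: 41 + 0.2×(128−41) = 41 + 17.4 = 58.4 → 58
rgb(43, 146, 58) = #2b923a.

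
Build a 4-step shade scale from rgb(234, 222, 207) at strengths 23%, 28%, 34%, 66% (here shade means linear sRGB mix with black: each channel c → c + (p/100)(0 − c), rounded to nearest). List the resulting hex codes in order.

23%: (234 − 53.82 = 180.18→180, 222 − 51.06 = 170.94→171, 207 − 47.61 = 159.39→159) → #b4ab9f
28%: (234 − 65.52 = 168.48→168, 222 − 62.16 = 159.84→160, 207 − 57.96 = 149.04→149) → #a8a095
34%: (234 − 79.56 = 154.44→154, 222 − 75.48 = 146.52→147, 207 − 70.38 = 136.62→137) → #9a9389
66%: (234 − 154.44 = 79.56→80, 222 − 146.52 = 75.48→75, 207 − 136.62 = 70.38→70) → #504b46

#b4ab9f, #a8a095, #9a9389, #504b46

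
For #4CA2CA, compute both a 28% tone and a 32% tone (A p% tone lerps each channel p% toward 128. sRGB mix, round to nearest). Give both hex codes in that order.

#5B98B5, #5D97B2

#4CA2CA is rgb(76, 162, 202).
28% tone:
  R: 76 + 0.28×(128−76) = 76 + 14.56 = 90.56 → 91
  G: 162 + 0.28×(128−162) = 162 − 9.52 = 152.48 → 152
  B: 202 + 0.28×(128−202) = 202 − 20.72 = 181.28 → 181
  → #5B98B5
32% tone:
  R: 76 + 16.64 = 92.64 → 93
  G: 162 − 10.88 = 151.12 → 151
  B: 202 − 23.68 = 178.32 → 178
  → #5D97B2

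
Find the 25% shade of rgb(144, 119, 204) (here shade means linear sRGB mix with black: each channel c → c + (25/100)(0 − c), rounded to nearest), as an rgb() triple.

rgb(108, 89, 153)

A 25% shade moves each channel 25% toward 0:
  R: 144 + 0.25×(0−144) = 144 − 36 = 108 → 108
  G: 119 + 0.25×(0−119) = 119 − 29.75 = 89.25 → 89
  B: 204 − 51 = 153 → 153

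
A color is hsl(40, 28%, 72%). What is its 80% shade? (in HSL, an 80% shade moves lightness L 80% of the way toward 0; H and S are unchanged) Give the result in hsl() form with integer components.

L moves 80% from 72 toward 0: 72 − 57.6 = 14.4 → 14.
H and S are unchanged.

hsl(40, 28%, 14%)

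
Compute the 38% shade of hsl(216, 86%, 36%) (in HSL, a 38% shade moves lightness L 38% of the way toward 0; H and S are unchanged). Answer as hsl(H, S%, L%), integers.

L moves 38% from 36 toward 0: 36 − 13.68 = 22.32 → 22.
H and S are unchanged.

hsl(216, 86%, 22%)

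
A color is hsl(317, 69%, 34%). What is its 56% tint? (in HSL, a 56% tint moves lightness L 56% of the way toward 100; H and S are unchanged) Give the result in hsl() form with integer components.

hsl(317, 69%, 71%)

L moves 56% from 34 toward 100: 34 + 36.96 = 70.96 → 71.
H and S are unchanged.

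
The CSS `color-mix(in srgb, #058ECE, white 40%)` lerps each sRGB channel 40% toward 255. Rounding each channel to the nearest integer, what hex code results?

#058ECE is rgb(5, 142, 206).
A 40% tint moves each channel 40% toward 255:
  R: 5 + 100 = 105 → 105
  G: 142 + 0.4×(255−142) = 142 + 45.2 = 187.2 → 187
  B: 206 + 0.4×(255−206) = 206 + 19.6 = 225.6 → 226
rgb(105, 187, 226) = #69BBE2.

#69BBE2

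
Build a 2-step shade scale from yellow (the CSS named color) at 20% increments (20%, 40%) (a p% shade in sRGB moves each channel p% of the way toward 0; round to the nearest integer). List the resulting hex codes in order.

CSS yellow is rgb(255, 255, 0).
20%: (255 − 51 = 204→204, 255 − 51 = 204→204, 0→0) → #cccc00
40%: (255 − 102 = 153→153, 255 − 102 = 153→153, 0→0) → #999900

#cccc00, #999900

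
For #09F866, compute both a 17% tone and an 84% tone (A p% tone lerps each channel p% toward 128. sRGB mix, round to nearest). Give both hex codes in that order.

#09F866 is rgb(9, 248, 102).
17% tone:
  R: 9 + 20.23 = 29.23 → 29
  G: 248 − 20.4 = 227.6 → 228
  B: 102 + 0.17×(128−102) = 102 + 4.42 = 106.42 → 106
  → #1DE46A
84% tone:
  R: 9 + 0.84×(128−9) = 9 + 99.96 = 108.96 → 109
  G: 248 + 0.84×(128−248) = 248 − 100.8 = 147.2 → 147
  B: 102 + 0.84×(128−102) = 102 + 21.84 = 123.84 → 124
  → #6D937C

#1DE46A, #6D937C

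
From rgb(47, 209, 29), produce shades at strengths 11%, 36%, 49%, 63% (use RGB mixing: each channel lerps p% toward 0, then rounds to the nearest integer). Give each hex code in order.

11%: (47 − 5.17 = 41.83→42, 209 − 22.99 = 186.01→186, 29 − 3.19 = 25.81→26) → #2aba1a
36%: (47 − 16.92 = 30.08→30, 209 − 75.24 = 133.76→134, 29 − 10.44 = 18.56→19) → #1e8613
49%: (47 − 23.03 = 23.97→24, 209 − 102.41 = 106.59→107, 29 − 14.21 = 14.79→15) → #186b0f
63%: (47 − 29.61 = 17.39→17, 209 − 131.67 = 77.33→77, 29 − 18.27 = 10.73→11) → #114d0b

#2aba1a, #1e8613, #186b0f, #114d0b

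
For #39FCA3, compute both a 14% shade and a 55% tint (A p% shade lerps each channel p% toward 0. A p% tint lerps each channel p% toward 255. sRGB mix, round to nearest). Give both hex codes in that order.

#31D98C, #A6FED6

#39FCA3 is rgb(57, 252, 163).
14% shade:
  R: 57 + 0.14×(0−57) = 57 − 7.98 = 49.02 → 49
  G: 252 + 0.14×(0−252) = 252 − 35.28 = 216.72 → 217
  B: 163 + 0.14×(0−163) = 163 − 22.82 = 140.18 → 140
  → #31D98C
55% tint:
  R: 57 + 0.55×(255−57) = 57 + 108.9 = 165.9 → 166
  G: 252 + 0.55×(255−252) = 252 + 1.65 = 253.65 → 254
  B: 163 + 0.55×(255−163) = 163 + 50.6 = 213.6 → 214
  → #A6FED6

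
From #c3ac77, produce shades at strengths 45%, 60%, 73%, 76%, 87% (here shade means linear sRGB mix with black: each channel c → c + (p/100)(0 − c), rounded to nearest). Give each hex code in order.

#6b5f41, #4e4530, #352e20, #2f291d, #19160f

#c3ac77 is rgb(195, 172, 119).
45%: (195 − 87.75 = 107.25→107, 172 − 77.4 = 94.6→95, 119 − 53.55 = 65.45→65) → #6b5f41
60%: (195 − 117 = 78→78, 172 − 103.2 = 68.8→69, 119 − 71.4 = 47.6→48) → #4e4530
73%: (195 − 142.35 = 52.65→53, 172 − 125.56 = 46.44→46, 119 − 86.87 = 32.13→32) → #352e20
76%: (195 − 148.2 = 46.8→47, 172 − 130.72 = 41.28→41, 119 − 90.44 = 28.56→29) → #2f291d
87%: (195 − 169.65 = 25.35→25, 172 − 149.64 = 22.36→22, 119 − 103.53 = 15.47→15) → #19160f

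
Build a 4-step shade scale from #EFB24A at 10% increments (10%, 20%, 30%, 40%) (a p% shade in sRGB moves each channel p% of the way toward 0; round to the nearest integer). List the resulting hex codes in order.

#D7A043, #BF8E3B, #A77D34, #8F6B2C

#EFB24A is rgb(239, 178, 74).
10%: (239 − 23.9 = 215.1→215, 178 − 17.8 = 160.2→160, 74 − 7.4 = 66.6→67) → #D7A043
20%: (239 − 47.8 = 191.2→191, 178 − 35.6 = 142.4→142, 74 − 14.8 = 59.2→59) → #BF8E3B
30%: (239 − 71.7 = 167.3→167, 178 − 53.4 = 124.6→125, 74 − 22.2 = 51.8→52) → #A77D34
40%: (239 − 95.6 = 143.4→143, 178 − 71.2 = 106.8→107, 74 − 29.6 = 44.4→44) → #8F6B2C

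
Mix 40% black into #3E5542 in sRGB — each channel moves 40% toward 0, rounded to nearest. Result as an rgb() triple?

rgb(37, 51, 40)

#3E5542 is rgb(62, 85, 66).
A 40% shade moves each channel 40% toward 0:
  R: 62 − 24.8 = 37.2 → 37
  G: 85 − 34 = 51 → 51
  B: 66 + 0.4×(0−66) = 66 − 26.4 = 39.6 → 40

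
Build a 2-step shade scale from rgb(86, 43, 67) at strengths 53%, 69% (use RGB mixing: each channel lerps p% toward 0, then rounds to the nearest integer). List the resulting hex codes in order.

#28141F, #1B0D15

53%: (86 − 45.58 = 40.42→40, 43 − 22.79 = 20.21→20, 67 − 35.51 = 31.49→31) → #28141F
69%: (86 − 59.34 = 26.66→27, 43 − 29.67 = 13.33→13, 67 − 46.23 = 20.77→21) → #1B0D15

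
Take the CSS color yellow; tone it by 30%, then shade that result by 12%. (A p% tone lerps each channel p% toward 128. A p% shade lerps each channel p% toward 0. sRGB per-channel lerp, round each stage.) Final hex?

#bfbf21

CSS yellow is rgb(255, 255, 0).
A 30% tone moves each channel 30% toward 128:
  R: 255 + 0.3×(128−255) = 255 − 38.1 = 216.9 → 217
  G: 255 − 38.1 = 216.9 → 217
  B: 0 + 0.3×(128−0) = 0 + 38.4 = 38.4 → 38
After the tone: rgb(217, 217, 38) = #d9d926.
Lerp each channel 12% toward 0:
  R: 217 − 26.04 = 190.96 → 191
  G: 217 + 0.12×(0−217) = 217 − 26.04 = 190.96 → 191
  B: 38 − 4.56 = 33.44 → 33
rgb(191, 191, 33) = #bfbf21.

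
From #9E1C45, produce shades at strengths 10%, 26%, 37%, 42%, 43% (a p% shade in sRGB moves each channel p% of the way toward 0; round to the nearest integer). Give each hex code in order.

#9E1C45 is rgb(158, 28, 69).
10%: (158 − 15.8 = 142.2→142, 28 − 2.8 = 25.2→25, 69 − 6.9 = 62.1→62) → #8E193E
26%: (158 − 41.08 = 116.92→117, 28 − 7.28 = 20.72→21, 69 − 17.94 = 51.06→51) → #751533
37%: (158 − 58.46 = 99.54→100, 28 − 10.36 = 17.64→18, 69 − 25.53 = 43.47→43) → #64122B
42%: (158 − 66.36 = 91.64→92, 28 − 11.76 = 16.24→16, 69 − 28.98 = 40.02→40) → #5C1028
43%: (158 − 67.94 = 90.06→90, 28 − 12.04 = 15.96→16, 69 − 29.67 = 39.33→39) → #5A1027

#8E193E, #751533, #64122B, #5C1028, #5A1027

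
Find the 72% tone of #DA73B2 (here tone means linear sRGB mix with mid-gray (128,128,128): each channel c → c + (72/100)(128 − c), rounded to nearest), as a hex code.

#997C8E

#DA73B2 is rgb(218, 115, 178).
A 72% tone moves each channel 72% toward 128:
  R: 218 + 0.72×(128−218) = 218 − 64.8 = 153.2 → 153
  G: 115 + 9.36 = 124.36 → 124
  B: 178 − 36 = 142 → 142
rgb(153, 124, 142) = #997C8E.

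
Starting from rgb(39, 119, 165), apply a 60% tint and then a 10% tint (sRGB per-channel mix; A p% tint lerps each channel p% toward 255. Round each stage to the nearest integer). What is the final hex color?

#b2cedf

A 60% tint moves each channel 60% toward 255:
  R: 39 + 129.6 = 168.6 → 169
  G: 119 + 0.6×(255−119) = 119 + 81.6 = 200.6 → 201
  B: 165 + 54 = 219 → 219
After the tint: rgb(169, 201, 219) = #a9c9db.
Lerp each channel 10% toward 255:
  R: 169 + 0.1×(255−169) = 169 + 8.6 = 177.6 → 178
  G: 201 + 0.1×(255−201) = 201 + 5.4 = 206.4 → 206
  B: 219 + 0.1×(255−219) = 219 + 3.6 = 222.6 → 223
rgb(178, 206, 223) = #b2cedf.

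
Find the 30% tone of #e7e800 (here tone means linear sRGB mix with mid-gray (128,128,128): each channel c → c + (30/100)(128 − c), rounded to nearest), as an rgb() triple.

rgb(200, 201, 38)

#e7e800 is rgb(231, 232, 0).
A 30% tone moves each channel 30% toward 128:
  R: 231 + 0.3×(128−231) = 231 − 30.9 = 200.1 → 200
  G: 232 + 0.3×(128−232) = 232 − 31.2 = 200.8 → 201
  B: 0 + 38.4 = 38.4 → 38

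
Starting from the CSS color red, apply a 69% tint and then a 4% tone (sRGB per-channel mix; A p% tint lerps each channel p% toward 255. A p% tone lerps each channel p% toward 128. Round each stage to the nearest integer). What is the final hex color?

CSS red is rgb(255, 0, 0).
Lerp each channel 69% toward 255:
  R: 255 + 0.69×(255−255) = 255 + 0 = 255 → 255
  G: 0 + 175.95 = 175.95 → 176
  B: 0 + 0.69×(255−0) = 0 + 175.95 = 175.95 → 176
After the tint: rgb(255, 176, 176) = #FFB0B0.
Lerp each channel 4% toward 128:
  R: 255 − 5.08 = 249.92 → 250
  G: 176 − 1.92 = 174.08 → 174
  B: 176 − 1.92 = 174.08 → 174
rgb(250, 174, 174) = #FAAEAE.

#FAAEAE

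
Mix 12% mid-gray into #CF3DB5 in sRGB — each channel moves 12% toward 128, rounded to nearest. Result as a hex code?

#CF3DB5 is rgb(207, 61, 181).
Per channel, c → c + 0.12(128 − c):
  R: 207 + 0.12×(128−207) = 207 − 9.48 = 197.52 → 198
  G: 61 + 8.04 = 69.04 → 69
  B: 181 + 0.12×(128−181) = 181 − 6.36 = 174.64 → 175
rgb(198, 69, 175) = #C645AF.

#C645AF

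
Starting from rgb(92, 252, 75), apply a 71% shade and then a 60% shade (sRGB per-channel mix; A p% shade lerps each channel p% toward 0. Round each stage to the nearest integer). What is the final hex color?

#0B1D09

A 71% shade moves each channel 71% toward 0:
  R: 92 + 0.71×(0−92) = 92 − 65.32 = 26.68 → 27
  G: 252 − 178.92 = 73.08 → 73
  B: 75 − 53.25 = 21.75 → 22
After the shade: rgb(27, 73, 22) = #1B4916.
Per channel, c → c + 0.6(0 − c):
  R: 27 + 0.6×(0−27) = 27 − 16.2 = 10.8 → 11
  G: 73 − 43.8 = 29.2 → 29
  B: 22 + 0.6×(0−22) = 22 − 13.2 = 8.8 → 9
rgb(11, 29, 9) = #0B1D09.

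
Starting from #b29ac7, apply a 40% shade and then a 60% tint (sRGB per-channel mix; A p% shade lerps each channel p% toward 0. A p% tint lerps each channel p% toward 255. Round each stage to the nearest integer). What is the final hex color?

#c4bec9

#b29ac7 is rgb(178, 154, 199).
Per channel, c → c + 0.4(0 − c):
  R: 178 + 0.4×(0−178) = 178 − 71.2 = 106.8 → 107
  G: 154 − 61.6 = 92.4 → 92
  B: 199 − 79.6 = 119.4 → 119
After the shade: rgb(107, 92, 119) = #6b5c77.
Lerp each channel 60% toward 255:
  R: 107 + 88.8 = 195.8 → 196
  G: 92 + 0.6×(255−92) = 92 + 97.8 = 189.8 → 190
  B: 119 + 0.6×(255−119) = 119 + 81.6 = 200.6 → 201
rgb(196, 190, 201) = #c4bec9.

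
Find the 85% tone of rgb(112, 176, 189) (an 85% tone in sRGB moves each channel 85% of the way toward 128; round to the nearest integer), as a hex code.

#7E8789

Lerp each channel 85% toward 128:
  R: 112 + 0.85×(128−112) = 112 + 13.6 = 125.6 → 126
  G: 176 + 0.85×(128−176) = 176 − 40.8 = 135.2 → 135
  B: 189 + 0.85×(128−189) = 189 − 51.85 = 137.15 → 137
rgb(126, 135, 137) = #7E8789.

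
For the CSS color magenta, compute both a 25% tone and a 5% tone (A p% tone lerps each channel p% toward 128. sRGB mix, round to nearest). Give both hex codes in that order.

CSS magenta is rgb(255, 0, 255).
25% tone:
  R: 255 − 31.75 = 223.25 → 223
  G: 0 + 32 = 32 → 32
  B: 255 + 0.25×(128−255) = 255 − 31.75 = 223.25 → 223
  → #df20df
5% tone:
  R: 255 + 0.05×(128−255) = 255 − 6.35 = 248.65 → 249
  G: 0 + 0.05×(128−0) = 0 + 6.4 = 6.4 → 6
  B: 255 + 0.05×(128−255) = 255 − 6.35 = 248.65 → 249
  → #f906f9

#df20df, #f906f9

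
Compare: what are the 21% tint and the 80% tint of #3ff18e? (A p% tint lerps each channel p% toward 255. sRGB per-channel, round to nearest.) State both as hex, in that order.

#67f4a6, #d9fce8

#3ff18e is rgb(63, 241, 142).
21% tint:
  R: 63 + 0.21×(255−63) = 63 + 40.32 = 103.32 → 103
  G: 241 + 2.94 = 243.94 → 244
  B: 142 + 0.21×(255−142) = 142 + 23.73 = 165.73 → 166
  → #67f4a6
80% tint:
  R: 63 + 0.8×(255−63) = 63 + 153.6 = 216.6 → 217
  G: 241 + 11.2 = 252.2 → 252
  B: 142 + 0.8×(255−142) = 142 + 90.4 = 232.4 → 232
  → #d9fce8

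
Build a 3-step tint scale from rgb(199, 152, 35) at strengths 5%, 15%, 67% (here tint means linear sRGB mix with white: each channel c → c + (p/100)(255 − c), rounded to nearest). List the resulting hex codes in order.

#CA9D2E, #CFA744, #EDDDB6

5%: (199 + 2.8 = 201.8→202, 152 + 5.15 = 157.15→157, 35 + 11 = 46→46) → #CA9D2E
15%: (199 + 8.4 = 207.4→207, 152 + 15.45 = 167.45→167, 35 + 33 = 68→68) → #CFA744
67%: (199 + 37.52 = 236.52→237, 152 + 69.01 = 221.01→221, 35 + 147.4 = 182.4→182) → #EDDDB6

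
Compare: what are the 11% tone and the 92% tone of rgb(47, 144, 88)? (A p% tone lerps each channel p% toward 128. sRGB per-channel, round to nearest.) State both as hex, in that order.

#388E5C, #7A817D

11% tone:
  R: 47 + 0.11×(128−47) = 47 + 8.91 = 55.91 → 56
  G: 144 + 0.11×(128−144) = 144 − 1.76 = 142.24 → 142
  B: 88 + 0.11×(128−88) = 88 + 4.4 = 92.4 → 92
  → #388E5C
92% tone:
  R: 47 + 74.52 = 121.52 → 122
  G: 144 + 0.92×(128−144) = 144 − 14.72 = 129.28 → 129
  B: 88 + 0.92×(128−88) = 88 + 36.8 = 124.8 → 125
  → #7A817D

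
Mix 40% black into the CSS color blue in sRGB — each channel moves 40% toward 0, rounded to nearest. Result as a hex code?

#000099

CSS blue is rgb(0, 0, 255).
A 40% shade moves each channel 40% toward 0:
  R: 0 + 0 = 0 → 0
  G: 0 + 0.4×(0−0) = 0 + 0 = 0 → 0
  B: 255 + 0.4×(0−255) = 255 − 102 = 153 → 153
rgb(0, 0, 153) = #000099.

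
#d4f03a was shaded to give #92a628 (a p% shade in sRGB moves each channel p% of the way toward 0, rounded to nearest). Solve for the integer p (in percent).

#d4f03a is rgb(212, 240, 58); #92a628 is rgb(146, 166, 40).
On the G channel (widest range): 166 ≈ 240 + (p/100)(0 − 240), so p ≈ 100×(166 − 240)/(0 − 240) = -7400/-240 = 30.83.
p = 31 reproduces all three channels after rounding.

31%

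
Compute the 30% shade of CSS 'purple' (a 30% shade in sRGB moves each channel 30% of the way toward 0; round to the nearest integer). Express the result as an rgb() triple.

CSS purple is rgb(128, 0, 128).
Per channel, c → c + 0.3(0 − c):
  R: 128 − 38.4 = 89.6 → 90
  G: 0 + 0.3×(0−0) = 0 + 0 = 0 → 0
  B: 128 − 38.4 = 89.6 → 90

rgb(90, 0, 90)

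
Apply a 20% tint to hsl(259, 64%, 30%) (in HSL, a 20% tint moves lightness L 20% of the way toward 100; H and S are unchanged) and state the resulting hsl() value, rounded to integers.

hsl(259, 64%, 44%)

L moves 20% from 30 toward 100: 30 + 14 = 44 → 44.
H and S are unchanged.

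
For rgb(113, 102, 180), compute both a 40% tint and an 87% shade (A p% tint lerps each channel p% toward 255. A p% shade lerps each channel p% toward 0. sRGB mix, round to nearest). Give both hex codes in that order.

#AAA3D2, #0F0D17

40% tint:
  R: 113 + 0.4×(255−113) = 113 + 56.8 = 169.8 → 170
  G: 102 + 0.4×(255−102) = 102 + 61.2 = 163.2 → 163
  B: 180 + 0.4×(255−180) = 180 + 30 = 210 → 210
  → #AAA3D2
87% shade:
  R: 113 − 98.31 = 14.69 → 15
  G: 102 + 0.87×(0−102) = 102 − 88.74 = 13.26 → 13
  B: 180 + 0.87×(0−180) = 180 − 156.6 = 23.4 → 23
  → #0F0D17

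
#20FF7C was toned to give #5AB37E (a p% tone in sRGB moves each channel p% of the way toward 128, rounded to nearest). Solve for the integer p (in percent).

60%

#20FF7C is rgb(32, 255, 124); #5AB37E is rgb(90, 179, 126).
On the G channel (widest range): 179 ≈ 255 + (p/100)(128 − 255), so p ≈ 100×(179 − 255)/(128 − 255) = -7600/-127 = 59.84.
p = 60 reproduces all three channels after rounding.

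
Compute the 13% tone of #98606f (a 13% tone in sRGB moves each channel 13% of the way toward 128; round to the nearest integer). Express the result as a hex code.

#956471

#98606f is rgb(152, 96, 111).
Lerp each channel 13% toward 128:
  R: 152 − 3.12 = 148.88 → 149
  G: 96 + 0.13×(128−96) = 96 + 4.16 = 100.16 → 100
  B: 111 + 0.13×(128−111) = 111 + 2.21 = 113.21 → 113
rgb(149, 100, 113) = #956471.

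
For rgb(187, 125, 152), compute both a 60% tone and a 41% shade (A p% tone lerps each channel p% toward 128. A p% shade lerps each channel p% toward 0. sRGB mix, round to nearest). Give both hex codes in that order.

60% tone:
  R: 187 + 0.6×(128−187) = 187 − 35.4 = 151.6 → 152
  G: 125 + 0.6×(128−125) = 125 + 1.8 = 126.8 → 127
  B: 152 + 0.6×(128−152) = 152 − 14.4 = 137.6 → 138
  → #987f8a
41% shade:
  R: 187 − 76.67 = 110.33 → 110
  G: 125 + 0.41×(0−125) = 125 − 51.25 = 73.75 → 74
  B: 152 − 62.32 = 89.68 → 90
  → #6e4a5a

#987f8a, #6e4a5a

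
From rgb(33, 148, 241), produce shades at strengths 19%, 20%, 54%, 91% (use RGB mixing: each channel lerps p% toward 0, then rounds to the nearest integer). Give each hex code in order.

19%: (33 − 6.27 = 26.73→27, 148 − 28.12 = 119.88→120, 241 − 45.79 = 195.21→195) → #1b78c3
20%: (33 − 6.6 = 26.4→26, 148 − 29.6 = 118.4→118, 241 − 48.2 = 192.8→193) → #1a76c1
54%: (33 − 17.82 = 15.18→15, 148 − 79.92 = 68.08→68, 241 − 130.14 = 110.86→111) → #0f446f
91%: (33 − 30.03 = 2.97→3, 148 − 134.68 = 13.32→13, 241 − 219.31 = 21.69→22) → #030d16

#1b78c3, #1a76c1, #0f446f, #030d16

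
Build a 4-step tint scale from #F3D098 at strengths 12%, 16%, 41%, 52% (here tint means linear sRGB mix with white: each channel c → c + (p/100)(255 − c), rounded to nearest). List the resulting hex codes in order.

#F4D6A4, #F5D8A8, #F8E3C2, #F9E8CE

#F3D098 is rgb(243, 208, 152).
12%: (243 + 1.44 = 244.44→244, 208 + 5.64 = 213.64→214, 152 + 12.36 = 164.36→164) → #F4D6A4
16%: (243 + 1.92 = 244.92→245, 208 + 7.52 = 215.52→216, 152 + 16.48 = 168.48→168) → #F5D8A8
41%: (243 + 4.92 = 247.92→248, 208 + 19.27 = 227.27→227, 152 + 42.23 = 194.23→194) → #F8E3C2
52%: (243 + 6.24 = 249.24→249, 208 + 24.44 = 232.44→232, 152 + 53.56 = 205.56→206) → #F9E8CE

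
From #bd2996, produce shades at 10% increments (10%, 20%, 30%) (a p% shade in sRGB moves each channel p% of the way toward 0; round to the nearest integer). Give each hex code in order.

#bd2996 is rgb(189, 41, 150).
10%: (189 − 18.9 = 170.1→170, 41 − 4.1 = 36.9→37, 150 − 15 = 135→135) → #aa2587
20%: (189 − 37.8 = 151.2→151, 41 − 8.2 = 32.8→33, 150 − 30 = 120→120) → #972178
30%: (189 − 56.7 = 132.3→132, 41 − 12.3 = 28.7→29, 150 − 45 = 105→105) → #841d69

#aa2587, #972178, #841d69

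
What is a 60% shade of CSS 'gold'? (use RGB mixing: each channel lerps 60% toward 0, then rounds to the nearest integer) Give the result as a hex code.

CSS gold is rgb(255, 215, 0).
Lerp each channel 60% toward 0:
  R: 255 − 153 = 102 → 102
  G: 215 + 0.6×(0−215) = 215 − 129 = 86 → 86
  B: 0 + 0.6×(0−0) = 0 + 0 = 0 → 0
rgb(102, 86, 0) = #665600.

#665600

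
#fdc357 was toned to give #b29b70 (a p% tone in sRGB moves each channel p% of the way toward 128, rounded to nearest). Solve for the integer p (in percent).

#fdc357 is rgb(253, 195, 87); #b29b70 is rgb(178, 155, 112).
On the R channel (widest range): 178 ≈ 253 + (p/100)(128 − 253), so p ≈ 100×(178 − 253)/(128 − 253) = -7500/-125 = 60.00.
p = 60 reproduces all three channels after rounding.

60%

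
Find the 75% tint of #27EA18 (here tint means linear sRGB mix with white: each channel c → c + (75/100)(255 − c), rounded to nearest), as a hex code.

#27EA18 is rgb(39, 234, 24).
Lerp each channel 75% toward 255:
  R: 39 + 0.75×(255−39) = 39 + 162 = 201 → 201
  G: 234 + 0.75×(255−234) = 234 + 15.75 = 249.75 → 250
  B: 24 + 0.75×(255−24) = 24 + 173.25 = 197.25 → 197
rgb(201, 250, 197) = #C9FAC5.

#C9FAC5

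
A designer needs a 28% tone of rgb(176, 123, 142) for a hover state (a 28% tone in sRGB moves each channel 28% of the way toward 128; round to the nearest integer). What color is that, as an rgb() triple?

Lerp each channel 28% toward 128:
  R: 176 − 13.44 = 162.56 → 163
  G: 123 + 1.4 = 124.4 → 124
  B: 142 − 3.92 = 138.08 → 138

rgb(163, 124, 138)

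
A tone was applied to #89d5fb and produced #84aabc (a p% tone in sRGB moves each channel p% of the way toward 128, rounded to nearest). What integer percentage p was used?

#89d5fb is rgb(137, 213, 251); #84aabc is rgb(132, 170, 188).
On the B channel (widest range): 188 ≈ 251 + (p/100)(128 − 251), so p ≈ 100×(188 − 251)/(128 − 251) = -6300/-123 = 51.22.
p = 51 reproduces all three channels after rounding.

51%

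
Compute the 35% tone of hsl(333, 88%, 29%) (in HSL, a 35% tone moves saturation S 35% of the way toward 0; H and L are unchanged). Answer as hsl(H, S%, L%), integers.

hsl(333, 57%, 29%)

S moves 35% from 88 toward 0: 88 − 30.8 = 57.2 → 57.
H and L are unchanged.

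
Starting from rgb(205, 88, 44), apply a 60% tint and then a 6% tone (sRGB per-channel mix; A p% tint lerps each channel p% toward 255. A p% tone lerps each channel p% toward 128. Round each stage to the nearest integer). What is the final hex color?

Per channel, c → c + 0.6(255 − c):
  R: 205 + 30 = 235 → 235
  G: 88 + 0.6×(255−88) = 88 + 100.2 = 188.2 → 188
  B: 44 + 126.6 = 170.6 → 171
After the tint: rgb(235, 188, 171) = #ebbcab.
Lerp each channel 6% toward 128:
  R: 235 − 6.42 = 228.58 → 229
  G: 188 + 0.06×(128−188) = 188 − 3.6 = 184.4 → 184
  B: 171 + 0.06×(128−171) = 171 − 2.58 = 168.42 → 168
rgb(229, 184, 168) = #e5b8a8.

#e5b8a8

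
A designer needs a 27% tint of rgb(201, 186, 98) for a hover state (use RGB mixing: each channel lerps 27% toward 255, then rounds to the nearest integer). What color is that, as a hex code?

#D8CD8C

A 27% tint moves each channel 27% toward 255:
  R: 201 + 0.27×(255−201) = 201 + 14.58 = 215.58 → 216
  G: 186 + 0.27×(255−186) = 186 + 18.63 = 204.63 → 205
  B: 98 + 0.27×(255−98) = 98 + 42.39 = 140.39 → 140
rgb(216, 205, 140) = #D8CD8C.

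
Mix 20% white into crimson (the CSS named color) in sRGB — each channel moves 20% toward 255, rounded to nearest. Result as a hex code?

CSS crimson is rgb(220, 20, 60).
A 20% tint moves each channel 20% toward 255:
  R: 220 + 7 = 227 → 227
  G: 20 + 0.2×(255−20) = 20 + 47 = 67 → 67
  B: 60 + 0.2×(255−60) = 60 + 39 = 99 → 99
rgb(227, 67, 99) = #e34363.

#e34363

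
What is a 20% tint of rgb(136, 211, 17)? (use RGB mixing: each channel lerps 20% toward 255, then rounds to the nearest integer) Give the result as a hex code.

Per channel, c → c + 0.2(255 − c):
  R: 136 + 0.2×(255−136) = 136 + 23.8 = 159.8 → 160
  G: 211 + 8.8 = 219.8 → 220
  B: 17 + 0.2×(255−17) = 17 + 47.6 = 64.6 → 65
rgb(160, 220, 65) = #a0dc41.

#a0dc41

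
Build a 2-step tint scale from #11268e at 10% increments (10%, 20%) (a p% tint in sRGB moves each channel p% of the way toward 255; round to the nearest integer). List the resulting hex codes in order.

#11268e is rgb(17, 38, 142).
10%: (17 + 23.8 = 40.8→41, 38 + 21.7 = 59.7→60, 142 + 11.3 = 153.3→153) → #293c99
20%: (17 + 47.6 = 64.6→65, 38 + 43.4 = 81.4→81, 142 + 22.6 = 164.6→165) → #4151a5

#293c99, #4151a5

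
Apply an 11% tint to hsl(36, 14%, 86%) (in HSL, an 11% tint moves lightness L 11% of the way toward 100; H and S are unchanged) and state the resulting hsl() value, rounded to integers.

hsl(36, 14%, 88%)

L moves 11% from 86 toward 100: 86 + 1.54 = 87.54 → 88.
H and S are unchanged.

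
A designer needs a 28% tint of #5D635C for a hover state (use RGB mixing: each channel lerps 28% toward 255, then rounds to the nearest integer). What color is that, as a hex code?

#5D635C is rgb(93, 99, 92).
A 28% tint moves each channel 28% toward 255:
  R: 93 + 0.28×(255−93) = 93 + 45.36 = 138.36 → 138
  G: 99 + 0.28×(255−99) = 99 + 43.68 = 142.68 → 143
  B: 92 + 45.64 = 137.64 → 138
rgb(138, 143, 138) = #8A8F8A.

#8A8F8A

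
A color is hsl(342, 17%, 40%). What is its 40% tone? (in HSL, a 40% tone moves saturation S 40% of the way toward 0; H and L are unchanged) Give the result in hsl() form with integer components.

hsl(342, 10%, 40%)

S moves 40% from 17 toward 0: 17 − 6.8 = 10.2 → 10.
H and L are unchanged.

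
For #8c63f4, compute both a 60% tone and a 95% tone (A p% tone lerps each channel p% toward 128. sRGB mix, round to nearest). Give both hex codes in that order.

#8574ae, #817f86

#8c63f4 is rgb(140, 99, 244).
60% tone:
  R: 140 + 0.6×(128−140) = 140 − 7.2 = 132.8 → 133
  G: 99 + 0.6×(128−99) = 99 + 17.4 = 116.4 → 116
  B: 244 − 69.6 = 174.4 → 174
  → #8574ae
95% tone:
  R: 140 + 0.95×(128−140) = 140 − 11.4 = 128.6 → 129
  G: 99 + 0.95×(128−99) = 99 + 27.55 = 126.55 → 127
  B: 244 + 0.95×(128−244) = 244 − 110.2 = 133.8 → 134
  → #817f86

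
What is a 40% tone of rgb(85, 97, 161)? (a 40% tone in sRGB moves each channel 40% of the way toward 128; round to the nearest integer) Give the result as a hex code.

#666d94

A 40% tone moves each channel 40% toward 128:
  R: 85 + 17.2 = 102.2 → 102
  G: 97 + 12.4 = 109.4 → 109
  B: 161 + 0.4×(128−161) = 161 − 13.2 = 147.8 → 148
rgb(102, 109, 148) = #666d94.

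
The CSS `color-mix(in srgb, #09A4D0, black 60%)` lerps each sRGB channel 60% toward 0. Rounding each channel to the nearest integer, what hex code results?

#044253

#09A4D0 is rgb(9, 164, 208).
A 60% shade moves each channel 60% toward 0:
  R: 9 − 5.4 = 3.6 → 4
  G: 164 − 98.4 = 65.6 → 66
  B: 208 + 0.6×(0−208) = 208 − 124.8 = 83.2 → 83
rgb(4, 66, 83) = #044253.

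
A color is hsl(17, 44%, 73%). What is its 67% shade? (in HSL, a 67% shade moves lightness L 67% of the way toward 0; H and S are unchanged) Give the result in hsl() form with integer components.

hsl(17, 44%, 24%)

L moves 67% from 73 toward 0: 73 − 48.91 = 24.09 → 24.
H and S are unchanged.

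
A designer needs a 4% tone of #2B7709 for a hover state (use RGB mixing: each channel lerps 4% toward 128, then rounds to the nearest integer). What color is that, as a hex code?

#2E770E

#2B7709 is rgb(43, 119, 9).
Per channel, c → c + 0.04(128 − c):
  R: 43 + 0.04×(128−43) = 43 + 3.4 = 46.4 → 46
  G: 119 + 0.04×(128−119) = 119 + 0.36 = 119.36 → 119
  B: 9 + 4.76 = 13.76 → 14
rgb(46, 119, 14) = #2E770E.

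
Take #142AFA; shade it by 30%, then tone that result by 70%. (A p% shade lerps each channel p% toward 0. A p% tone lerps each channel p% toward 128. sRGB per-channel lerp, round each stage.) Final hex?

#5E628E

#142AFA is rgb(20, 42, 250).
Lerp each channel 30% toward 0:
  R: 20 + 0.3×(0−20) = 20 − 6 = 14 → 14
  G: 42 + 0.3×(0−42) = 42 − 12.6 = 29.4 → 29
  B: 250 + 0.3×(0−250) = 250 − 75 = 175 → 175
After the shade: rgb(14, 29, 175) = #0E1DAF.
A 70% tone moves each channel 70% toward 128:
  R: 14 + 0.7×(128−14) = 14 + 79.8 = 93.8 → 94
  G: 29 + 0.7×(128−29) = 29 + 69.3 = 98.3 → 98
  B: 175 + 0.7×(128−175) = 175 − 32.9 = 142.1 → 142
rgb(94, 98, 142) = #5E628E.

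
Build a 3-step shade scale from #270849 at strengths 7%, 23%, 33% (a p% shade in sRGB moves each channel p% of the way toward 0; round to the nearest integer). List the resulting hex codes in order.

#270849 is rgb(39, 8, 73).
7%: (39 − 2.73 = 36.27→36, 8 − 0.56 = 7.44→7, 73 − 5.11 = 67.89→68) → #240744
23%: (39 − 8.97 = 30.03→30, 8 − 1.84 = 6.16→6, 73 − 16.79 = 56.21→56) → #1e0638
33%: (39 − 12.87 = 26.13→26, 8 − 2.64 = 5.36→5, 73 − 24.09 = 48.91→49) → #1a0531

#240744, #1e0638, #1a0531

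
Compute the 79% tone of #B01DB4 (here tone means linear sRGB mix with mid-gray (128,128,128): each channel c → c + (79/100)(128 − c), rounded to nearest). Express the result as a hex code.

#B01DB4 is rgb(176, 29, 180).
A 79% tone moves each channel 79% toward 128:
  R: 176 + 0.79×(128−176) = 176 − 37.92 = 138.08 → 138
  G: 29 + 78.21 = 107.21 → 107
  B: 180 − 41.08 = 138.92 → 139
rgb(138, 107, 139) = #8A6B8B.

#8A6B8B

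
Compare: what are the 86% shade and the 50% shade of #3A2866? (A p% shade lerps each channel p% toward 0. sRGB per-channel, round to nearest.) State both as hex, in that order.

#3A2866 is rgb(58, 40, 102).
86% shade:
  R: 58 + 0.86×(0−58) = 58 − 49.88 = 8.12 → 8
  G: 40 − 34.4 = 5.6 → 6
  B: 102 − 87.72 = 14.28 → 14
  → #08060E
50% shade:
  R: 58 − 29 = 29 → 29
  G: 40 + 0.5×(0−40) = 40 − 20 = 20 → 20
  B: 102 − 51 = 51 → 51
  → #1D1433

#08060E, #1D1433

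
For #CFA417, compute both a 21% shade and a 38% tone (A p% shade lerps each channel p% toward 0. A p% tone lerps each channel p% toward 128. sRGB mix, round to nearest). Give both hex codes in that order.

#A48212, #B1963F

#CFA417 is rgb(207, 164, 23).
21% shade:
  R: 207 + 0.21×(0−207) = 207 − 43.47 = 163.53 → 164
  G: 164 − 34.44 = 129.56 → 130
  B: 23 + 0.21×(0−23) = 23 − 4.83 = 18.17 → 18
  → #A48212
38% tone:
  R: 207 + 0.38×(128−207) = 207 − 30.02 = 176.98 → 177
  G: 164 + 0.38×(128−164) = 164 − 13.68 = 150.32 → 150
  B: 23 + 39.9 = 62.9 → 63
  → #B1963F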